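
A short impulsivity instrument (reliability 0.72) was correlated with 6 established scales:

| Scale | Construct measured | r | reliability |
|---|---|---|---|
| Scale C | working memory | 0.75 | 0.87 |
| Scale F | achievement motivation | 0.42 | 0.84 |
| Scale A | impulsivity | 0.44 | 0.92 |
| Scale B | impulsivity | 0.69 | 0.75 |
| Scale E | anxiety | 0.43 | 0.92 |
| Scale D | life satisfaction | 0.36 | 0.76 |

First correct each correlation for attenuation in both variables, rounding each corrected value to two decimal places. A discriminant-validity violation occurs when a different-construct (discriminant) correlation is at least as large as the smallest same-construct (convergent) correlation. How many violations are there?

Disattenuated r (r / √(r_scale · r_new)):
  Scale C (disc): 0.75 / √(0.87·0.72) = 0.95
  Scale F (disc): 0.42 / √(0.84·0.72) = 0.54
  Scale A (conv): 0.44 / √(0.92·0.72) = 0.54
  Scale B (conv): 0.69 / √(0.75·0.72) = 0.94
  Scale E (disc): 0.43 / √(0.92·0.72) = 0.53
  Scale D (disc): 0.36 / √(0.76·0.72) = 0.49
Smallest convergent = 0.54. Discriminant values: 0.95, 0.54, 0.53, 0.49; count ≥ 0.54 → 2.

2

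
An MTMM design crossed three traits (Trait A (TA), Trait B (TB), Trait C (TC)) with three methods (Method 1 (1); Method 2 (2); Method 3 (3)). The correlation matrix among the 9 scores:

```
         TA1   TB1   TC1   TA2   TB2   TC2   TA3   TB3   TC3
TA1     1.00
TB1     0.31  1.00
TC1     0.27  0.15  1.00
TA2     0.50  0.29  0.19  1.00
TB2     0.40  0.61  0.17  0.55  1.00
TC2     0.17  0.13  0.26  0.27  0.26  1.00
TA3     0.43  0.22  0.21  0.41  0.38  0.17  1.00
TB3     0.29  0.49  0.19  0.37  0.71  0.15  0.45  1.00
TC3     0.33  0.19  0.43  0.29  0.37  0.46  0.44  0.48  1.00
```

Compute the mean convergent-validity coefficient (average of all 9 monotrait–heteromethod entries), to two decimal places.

Convergent values: 0.50, 0.43, 0.41, 0.61, 0.49, 0.71, 0.26, 0.43, 0.46; mean = 4.30/9 = 0.48.

0.48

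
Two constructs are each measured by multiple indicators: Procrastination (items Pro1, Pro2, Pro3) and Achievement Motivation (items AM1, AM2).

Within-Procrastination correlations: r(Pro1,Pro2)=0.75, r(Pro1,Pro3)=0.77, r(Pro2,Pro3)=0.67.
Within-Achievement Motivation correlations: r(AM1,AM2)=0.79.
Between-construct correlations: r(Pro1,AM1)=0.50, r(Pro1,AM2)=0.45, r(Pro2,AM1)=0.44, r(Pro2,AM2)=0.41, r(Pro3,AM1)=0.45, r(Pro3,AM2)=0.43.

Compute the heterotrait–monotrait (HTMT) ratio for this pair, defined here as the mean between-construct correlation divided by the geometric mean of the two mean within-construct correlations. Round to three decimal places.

Mean between = 2.68/6 = 0.4467.
Mean within-Pro = 2.19/3 = 0.7300; mean within-AM = 0.79/1 = 0.7900.
Geometric mean = √(0.7300 × 0.7900) = 0.7594.
HTMT = 0.4467 / 0.7594 = 0.588.

0.588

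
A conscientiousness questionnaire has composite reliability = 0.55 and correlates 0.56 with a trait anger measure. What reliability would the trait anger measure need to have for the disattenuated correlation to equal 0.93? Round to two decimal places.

0.66

r_true = r_obs / √(r_xx · r_yy) ⇒ 0.93 = 0.56 / √(0.55 · r_yy).
√(0.55 · r_yy) = 0.56 / 0.93 = 0.6022; 0.55 · r_yy = 0.3626; r_yy = 0.3626 / 0.55 ≈ 0.66.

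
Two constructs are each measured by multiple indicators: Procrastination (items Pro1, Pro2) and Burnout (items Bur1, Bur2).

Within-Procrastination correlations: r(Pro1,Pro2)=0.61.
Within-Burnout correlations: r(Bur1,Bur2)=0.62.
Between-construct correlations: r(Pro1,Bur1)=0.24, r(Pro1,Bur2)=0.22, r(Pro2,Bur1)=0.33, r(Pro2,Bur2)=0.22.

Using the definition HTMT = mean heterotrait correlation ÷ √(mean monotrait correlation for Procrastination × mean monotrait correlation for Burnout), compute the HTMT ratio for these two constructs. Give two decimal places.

Mean between = 1.01/4 = 0.2525.
Mean within-Pro = 0.61/1 = 0.6100; mean within-Bur = 0.62/1 = 0.6200.
Geometric mean = √(0.6100 × 0.6200) = 0.6150.
HTMT = 0.2525 / 0.6150 = 0.41.

0.41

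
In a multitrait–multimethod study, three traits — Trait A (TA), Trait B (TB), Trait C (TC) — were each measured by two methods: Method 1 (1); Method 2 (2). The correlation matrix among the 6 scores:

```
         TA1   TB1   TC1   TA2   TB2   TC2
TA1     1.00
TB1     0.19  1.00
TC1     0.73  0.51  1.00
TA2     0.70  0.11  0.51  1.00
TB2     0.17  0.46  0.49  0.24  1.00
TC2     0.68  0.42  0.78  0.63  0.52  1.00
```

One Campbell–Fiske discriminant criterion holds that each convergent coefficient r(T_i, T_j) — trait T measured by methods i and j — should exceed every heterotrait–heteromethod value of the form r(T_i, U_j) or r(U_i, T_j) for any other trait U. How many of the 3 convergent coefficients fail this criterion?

Convergent coefficients and their comparison sets:
TA (methods 1·2): 0.70 vs {0.17, 0.11, 0.68, 0.51} → pass.
TB (methods 1·2): 0.46 vs {0.11, 0.17, 0.42, 0.49} → fail.
TC (methods 1·2): 0.78 vs {0.51, 0.68, 0.49, 0.42} → pass.
1 of 3 fail.

1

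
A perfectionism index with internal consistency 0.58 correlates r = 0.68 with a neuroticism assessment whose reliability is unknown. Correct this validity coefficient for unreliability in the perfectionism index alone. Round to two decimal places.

Single correction: r_c = r_obs / √r_xx = 0.68 / √0.58 = 0.68 / 0.7616 ≈ 0.89.

0.89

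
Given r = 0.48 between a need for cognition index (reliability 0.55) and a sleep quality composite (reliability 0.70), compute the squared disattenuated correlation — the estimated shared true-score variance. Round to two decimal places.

Disattenuated r = 0.48 / √(0.55 × 0.70) = 0.48 / 0.6205 = 0.7736.
Shared true-score variance = 0.7736² = 0.5985 ≈ 0.60.

0.60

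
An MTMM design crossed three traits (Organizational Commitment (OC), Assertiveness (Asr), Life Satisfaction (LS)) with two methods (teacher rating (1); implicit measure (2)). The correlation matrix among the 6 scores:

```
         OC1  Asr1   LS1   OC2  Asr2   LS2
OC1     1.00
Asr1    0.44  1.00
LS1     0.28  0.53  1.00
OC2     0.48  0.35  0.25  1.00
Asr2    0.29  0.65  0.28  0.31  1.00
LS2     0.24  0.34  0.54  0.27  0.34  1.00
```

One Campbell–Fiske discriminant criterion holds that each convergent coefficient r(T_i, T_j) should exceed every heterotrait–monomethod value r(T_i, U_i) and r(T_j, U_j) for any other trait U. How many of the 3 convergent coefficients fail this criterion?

0

Each convergent coefficient versus the relevant comparison correlations:
OC (methods 1·2): 0.48 vs {0.44, 0.31, 0.28, 0.27} → pass.
Asr (methods 1·2): 0.65 vs {0.44, 0.31, 0.53, 0.34} → pass.
LS (methods 1·2): 0.54 vs {0.28, 0.27, 0.53, 0.34} → pass.
0 of 3 fail.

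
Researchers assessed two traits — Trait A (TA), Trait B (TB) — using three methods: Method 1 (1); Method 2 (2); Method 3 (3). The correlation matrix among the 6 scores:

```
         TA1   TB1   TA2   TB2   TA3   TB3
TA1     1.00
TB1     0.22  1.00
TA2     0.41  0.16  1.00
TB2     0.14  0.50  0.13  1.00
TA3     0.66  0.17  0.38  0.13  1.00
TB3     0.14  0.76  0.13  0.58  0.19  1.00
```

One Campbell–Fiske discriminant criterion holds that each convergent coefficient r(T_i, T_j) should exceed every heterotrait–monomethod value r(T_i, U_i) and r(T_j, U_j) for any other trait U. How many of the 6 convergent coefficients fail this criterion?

Convergent coefficients and their comparison sets:
TA (methods 1·2): 0.41 vs {0.22, 0.13} → pass.
TA (methods 1·3): 0.66 vs {0.22, 0.19} → pass.
TA (methods 2·3): 0.38 vs {0.13, 0.19} → pass.
TB (methods 1·2): 0.50 vs {0.22, 0.13} → pass.
TB (methods 1·3): 0.76 vs {0.22, 0.19} → pass.
TB (methods 2·3): 0.58 vs {0.13, 0.19} → pass.
0 of 6 fail.

0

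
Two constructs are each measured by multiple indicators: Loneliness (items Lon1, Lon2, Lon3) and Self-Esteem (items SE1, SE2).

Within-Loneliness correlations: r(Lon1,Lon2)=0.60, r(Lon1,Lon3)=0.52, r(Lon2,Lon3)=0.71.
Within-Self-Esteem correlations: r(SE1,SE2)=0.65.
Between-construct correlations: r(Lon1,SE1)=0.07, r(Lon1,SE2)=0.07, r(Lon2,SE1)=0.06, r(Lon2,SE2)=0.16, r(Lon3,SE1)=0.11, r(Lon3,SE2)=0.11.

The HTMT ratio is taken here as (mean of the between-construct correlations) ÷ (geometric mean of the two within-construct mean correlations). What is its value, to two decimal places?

Mean between = 0.58/6 = 0.0967.
Mean within-Lon = 1.83/3 = 0.6100; mean within-SE = 0.65/1 = 0.6500.
Geometric mean = √(0.6100 × 0.6500) = 0.6297.
HTMT = 0.0967 / 0.6297 = 0.15.

0.15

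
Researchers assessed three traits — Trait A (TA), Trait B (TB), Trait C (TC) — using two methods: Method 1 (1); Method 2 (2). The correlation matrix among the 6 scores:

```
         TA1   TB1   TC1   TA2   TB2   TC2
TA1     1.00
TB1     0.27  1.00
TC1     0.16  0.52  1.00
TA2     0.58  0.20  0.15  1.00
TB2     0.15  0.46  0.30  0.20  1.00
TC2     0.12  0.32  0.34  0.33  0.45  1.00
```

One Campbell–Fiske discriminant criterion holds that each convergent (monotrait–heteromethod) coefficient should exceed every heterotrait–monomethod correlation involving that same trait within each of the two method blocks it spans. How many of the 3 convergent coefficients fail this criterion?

2

Convergent coefficients and their comparison sets:
TA (methods 1·2): 0.58 vs {0.27, 0.20, 0.16, 0.33} → pass.
TB (methods 1·2): 0.46 vs {0.27, 0.20, 0.52, 0.45} → fail.
TC (methods 1·2): 0.34 vs {0.16, 0.33, 0.52, 0.45} → fail.
2 of 3 fail.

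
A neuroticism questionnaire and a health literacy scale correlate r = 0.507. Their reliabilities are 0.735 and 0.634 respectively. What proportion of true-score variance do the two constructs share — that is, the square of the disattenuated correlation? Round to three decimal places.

Disattenuated r = 0.507 / √(0.735 × 0.634) = 0.507 / 0.6826 = 0.7427.
Shared true-score variance = 0.7427² = 0.5516 ≈ 0.552.

0.552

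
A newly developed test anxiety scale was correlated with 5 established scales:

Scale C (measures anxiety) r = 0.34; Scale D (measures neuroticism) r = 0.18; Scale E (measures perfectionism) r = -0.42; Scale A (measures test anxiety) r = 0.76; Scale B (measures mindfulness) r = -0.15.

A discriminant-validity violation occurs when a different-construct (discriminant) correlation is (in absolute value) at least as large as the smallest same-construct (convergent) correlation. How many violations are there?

Convergent (same construct = test anxiety): Scale A.
Smallest convergent = 0.76. Discriminant |r|: 0.34, 0.18, 0.42, 0.15; count ≥ 0.76 → 0.

0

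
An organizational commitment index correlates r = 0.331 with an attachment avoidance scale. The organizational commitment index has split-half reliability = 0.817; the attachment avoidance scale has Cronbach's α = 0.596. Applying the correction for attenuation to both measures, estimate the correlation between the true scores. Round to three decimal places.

r_true = r_obs / √(r_xx · r_yy) = 0.331 / √(0.817 × 0.596) = 0.331 / √0.486932 = 0.331 / 0.6978 ≈ 0.474.

0.474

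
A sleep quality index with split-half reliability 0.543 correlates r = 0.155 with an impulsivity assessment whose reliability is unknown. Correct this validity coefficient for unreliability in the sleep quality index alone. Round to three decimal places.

Single correction: r_c = r_obs / √r_xx = 0.155 / √0.543 = 0.155 / 0.7369 ≈ 0.210.

0.210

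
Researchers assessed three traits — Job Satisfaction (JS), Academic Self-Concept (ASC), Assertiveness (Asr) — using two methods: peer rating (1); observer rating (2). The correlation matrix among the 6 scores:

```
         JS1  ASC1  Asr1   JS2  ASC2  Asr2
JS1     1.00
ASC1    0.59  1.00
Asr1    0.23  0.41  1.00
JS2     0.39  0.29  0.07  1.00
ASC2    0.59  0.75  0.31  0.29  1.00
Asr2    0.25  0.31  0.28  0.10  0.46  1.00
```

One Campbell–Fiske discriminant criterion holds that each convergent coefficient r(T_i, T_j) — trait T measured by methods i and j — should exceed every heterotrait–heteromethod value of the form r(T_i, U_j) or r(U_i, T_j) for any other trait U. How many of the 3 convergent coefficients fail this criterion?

2

Each convergent coefficient versus the relevant comparison correlations:
JS (methods 1·2): 0.39 vs {0.59, 0.29, 0.25, 0.07} → fail.
ASC (methods 1·2): 0.75 vs {0.29, 0.59, 0.31, 0.31} → pass.
Asr (methods 1·2): 0.28 vs {0.07, 0.25, 0.31, 0.31} → fail.
2 of 3 fail.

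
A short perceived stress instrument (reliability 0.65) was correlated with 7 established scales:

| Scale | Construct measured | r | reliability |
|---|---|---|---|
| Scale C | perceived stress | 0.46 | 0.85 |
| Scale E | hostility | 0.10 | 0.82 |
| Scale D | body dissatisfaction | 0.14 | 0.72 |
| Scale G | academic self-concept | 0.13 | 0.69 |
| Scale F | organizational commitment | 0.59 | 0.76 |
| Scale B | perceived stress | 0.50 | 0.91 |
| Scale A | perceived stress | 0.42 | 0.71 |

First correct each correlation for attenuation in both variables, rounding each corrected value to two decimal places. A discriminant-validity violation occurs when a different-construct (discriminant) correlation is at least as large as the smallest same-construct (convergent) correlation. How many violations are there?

Disattenuated r (r / √(r_scale · r_new)):
  Scale C (conv): 0.46 / √(0.85·0.65) = 0.62
  Scale E (disc): 0.10 / √(0.82·0.65) = 0.14
  Scale D (disc): 0.14 / √(0.72·0.65) = 0.20
  Scale G (disc): 0.13 / √(0.69·0.65) = 0.19
  Scale F (disc): 0.59 / √(0.76·0.65) = 0.84
  Scale B (conv): 0.50 / √(0.91·0.65) = 0.65
  Scale A (conv): 0.42 / √(0.71·0.65) = 0.62
Smallest convergent = 0.62. Discriminant values: 0.14, 0.20, 0.19, 0.84; count ≥ 0.62 → 1.

1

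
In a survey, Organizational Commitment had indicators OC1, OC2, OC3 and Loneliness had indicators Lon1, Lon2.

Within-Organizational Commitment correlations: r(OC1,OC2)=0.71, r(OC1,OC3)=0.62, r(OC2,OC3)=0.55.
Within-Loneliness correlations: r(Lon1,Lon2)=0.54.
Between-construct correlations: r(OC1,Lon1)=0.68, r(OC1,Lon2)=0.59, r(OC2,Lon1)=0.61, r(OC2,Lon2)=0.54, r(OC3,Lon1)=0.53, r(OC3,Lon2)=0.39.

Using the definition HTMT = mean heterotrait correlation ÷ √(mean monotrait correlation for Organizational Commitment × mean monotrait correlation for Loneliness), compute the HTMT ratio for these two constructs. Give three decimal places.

0.957

Mean heterotrait r = 3.34/6 = 0.5567.
Mean within-OC = 1.88/3 = 0.6267; mean within-Lon = 0.54/1 = 0.5400.
Geometric mean = √(0.6267 × 0.5400) = 0.5817.
HTMT = 0.5567 / 0.5817 = 0.957.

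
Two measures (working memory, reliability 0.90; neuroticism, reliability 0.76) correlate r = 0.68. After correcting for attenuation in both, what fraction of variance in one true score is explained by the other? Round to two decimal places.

Disattenuated r = 0.68 / √(0.90 × 0.76) = 0.68 / 0.8270 = 0.8222.
Shared true-score variance = 0.8222² = 0.6760 ≈ 0.68.

0.68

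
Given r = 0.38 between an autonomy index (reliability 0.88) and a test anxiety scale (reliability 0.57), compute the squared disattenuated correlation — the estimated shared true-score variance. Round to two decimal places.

Disattenuated r = 0.38 / √(0.88 × 0.57) = 0.38 / 0.7082 = 0.5366.
Shared true-score variance = 0.5366² = 0.2879 ≈ 0.29.

0.29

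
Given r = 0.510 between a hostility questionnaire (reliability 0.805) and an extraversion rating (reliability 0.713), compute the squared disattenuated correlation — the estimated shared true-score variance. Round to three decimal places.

Disattenuated r = 0.510 / √(0.805 × 0.713) = 0.510 / 0.7576 = 0.6732.
Shared true-score variance = 0.6732² = 0.4532 ≈ 0.453.

0.453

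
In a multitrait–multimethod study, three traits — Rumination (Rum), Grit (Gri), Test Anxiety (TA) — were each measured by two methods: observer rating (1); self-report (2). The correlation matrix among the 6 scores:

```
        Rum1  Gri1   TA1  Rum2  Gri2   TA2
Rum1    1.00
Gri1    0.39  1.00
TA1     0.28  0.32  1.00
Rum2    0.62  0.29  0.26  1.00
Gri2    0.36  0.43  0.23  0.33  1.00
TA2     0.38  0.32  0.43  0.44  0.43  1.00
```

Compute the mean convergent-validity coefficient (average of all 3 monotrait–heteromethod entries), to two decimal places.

0.49

Convergent values: 0.62, 0.43, 0.43; mean = 1.48/3 = 0.49.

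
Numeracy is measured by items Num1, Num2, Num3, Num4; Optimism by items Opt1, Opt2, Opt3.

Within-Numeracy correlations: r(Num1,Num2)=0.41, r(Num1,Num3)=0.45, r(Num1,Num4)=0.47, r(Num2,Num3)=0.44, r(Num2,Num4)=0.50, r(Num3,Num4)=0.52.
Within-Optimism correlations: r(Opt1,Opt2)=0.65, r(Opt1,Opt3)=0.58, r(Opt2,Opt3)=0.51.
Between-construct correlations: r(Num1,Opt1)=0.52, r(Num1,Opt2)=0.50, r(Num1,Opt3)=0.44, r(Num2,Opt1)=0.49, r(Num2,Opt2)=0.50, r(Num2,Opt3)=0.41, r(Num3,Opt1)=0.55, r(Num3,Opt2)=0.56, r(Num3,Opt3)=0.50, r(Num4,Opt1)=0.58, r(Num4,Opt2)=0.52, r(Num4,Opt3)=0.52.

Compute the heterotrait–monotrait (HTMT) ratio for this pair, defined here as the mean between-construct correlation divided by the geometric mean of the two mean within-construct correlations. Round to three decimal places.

Mean heterotrait r = 6.09/12 = 0.5075.
Mean within-Num = 2.79/6 = 0.4650; mean within-Opt = 1.74/3 = 0.5800.
Geometric mean = √(0.4650 × 0.5800) = 0.5193.
HTMT = 0.5075 / 0.5193 = 0.977.

0.977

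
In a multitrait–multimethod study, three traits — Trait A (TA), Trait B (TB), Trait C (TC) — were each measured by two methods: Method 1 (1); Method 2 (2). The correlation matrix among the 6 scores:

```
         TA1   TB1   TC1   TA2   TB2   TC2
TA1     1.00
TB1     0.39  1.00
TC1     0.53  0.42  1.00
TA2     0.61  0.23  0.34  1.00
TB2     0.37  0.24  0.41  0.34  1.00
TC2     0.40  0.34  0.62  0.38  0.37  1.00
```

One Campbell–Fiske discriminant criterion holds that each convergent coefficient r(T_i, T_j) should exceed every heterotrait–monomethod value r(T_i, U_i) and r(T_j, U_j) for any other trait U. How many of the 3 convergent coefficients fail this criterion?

1

Each convergent coefficient versus the relevant comparison correlations:
TA (methods 1·2): 0.61 vs {0.39, 0.34, 0.53, 0.38} → pass.
TB (methods 1·2): 0.24 vs {0.39, 0.34, 0.42, 0.37} → fail.
TC (methods 1·2): 0.62 vs {0.53, 0.38, 0.42, 0.37} → pass.
1 of 3 fail.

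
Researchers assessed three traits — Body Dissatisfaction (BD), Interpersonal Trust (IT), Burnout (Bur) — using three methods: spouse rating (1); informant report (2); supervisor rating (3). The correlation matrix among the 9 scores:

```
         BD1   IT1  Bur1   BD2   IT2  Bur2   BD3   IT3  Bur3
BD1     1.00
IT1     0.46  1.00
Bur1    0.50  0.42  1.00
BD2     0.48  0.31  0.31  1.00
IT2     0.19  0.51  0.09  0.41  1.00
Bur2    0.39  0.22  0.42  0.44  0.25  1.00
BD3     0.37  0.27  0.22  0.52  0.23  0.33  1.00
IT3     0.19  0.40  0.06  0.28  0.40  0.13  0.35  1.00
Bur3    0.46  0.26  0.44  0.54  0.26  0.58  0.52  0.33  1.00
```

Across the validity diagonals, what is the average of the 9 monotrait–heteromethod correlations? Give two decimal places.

0.46

Convergent values: 0.48, 0.37, 0.52, 0.51, 0.40, 0.40, 0.42, 0.44, 0.58; mean = 4.12/9 = 0.46.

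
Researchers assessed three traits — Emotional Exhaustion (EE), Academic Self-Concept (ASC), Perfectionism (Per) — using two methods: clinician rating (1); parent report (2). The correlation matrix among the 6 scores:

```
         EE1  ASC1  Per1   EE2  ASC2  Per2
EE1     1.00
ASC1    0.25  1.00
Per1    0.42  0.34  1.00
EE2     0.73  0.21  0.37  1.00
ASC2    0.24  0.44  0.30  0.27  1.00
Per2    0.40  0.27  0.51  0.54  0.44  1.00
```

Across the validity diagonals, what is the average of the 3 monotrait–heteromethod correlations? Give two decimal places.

Convergent values: 0.73, 0.44, 0.51; mean = 1.68/3 = 0.56.

0.56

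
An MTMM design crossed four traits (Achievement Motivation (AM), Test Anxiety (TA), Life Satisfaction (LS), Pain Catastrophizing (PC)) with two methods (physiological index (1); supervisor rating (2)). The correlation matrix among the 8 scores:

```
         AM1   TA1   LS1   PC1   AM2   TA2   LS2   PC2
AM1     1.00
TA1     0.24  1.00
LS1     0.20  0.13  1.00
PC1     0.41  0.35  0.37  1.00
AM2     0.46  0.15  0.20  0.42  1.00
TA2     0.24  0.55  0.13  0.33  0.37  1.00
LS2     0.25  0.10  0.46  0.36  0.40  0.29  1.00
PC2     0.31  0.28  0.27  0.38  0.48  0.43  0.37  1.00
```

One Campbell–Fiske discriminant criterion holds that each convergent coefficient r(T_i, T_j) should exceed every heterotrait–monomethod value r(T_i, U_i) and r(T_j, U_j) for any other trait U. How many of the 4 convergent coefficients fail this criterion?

Convergent coefficients and their comparison sets:
AM (methods 1·2): 0.46 vs {0.24, 0.37, 0.20, 0.40, 0.41, 0.48} → fail.
TA (methods 1·2): 0.55 vs {0.24, 0.37, 0.13, 0.29, 0.35, 0.43} → pass.
LS (methods 1·2): 0.46 vs {0.20, 0.40, 0.13, 0.29, 0.37, 0.37} → pass.
PC (methods 1·2): 0.38 vs {0.41, 0.48, 0.35, 0.43, 0.37, 0.37} → fail.
2 of 4 fail.

2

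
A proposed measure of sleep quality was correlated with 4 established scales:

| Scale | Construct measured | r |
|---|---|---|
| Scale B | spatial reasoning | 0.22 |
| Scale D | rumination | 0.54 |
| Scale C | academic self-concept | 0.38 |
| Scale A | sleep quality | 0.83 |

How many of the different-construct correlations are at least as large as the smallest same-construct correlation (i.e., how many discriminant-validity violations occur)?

0

Convergent (same construct = sleep quality): Scale A.
Smallest convergent = 0.83. Discriminant values: 0.22, 0.54, 0.38; count ≥ 0.83 → 0.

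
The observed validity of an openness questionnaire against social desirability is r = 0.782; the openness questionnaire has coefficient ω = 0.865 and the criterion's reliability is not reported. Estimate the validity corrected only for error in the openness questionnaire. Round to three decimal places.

Single correction: r_c = r_obs / √r_xx = 0.782 / √0.865 = 0.782 / 0.9301 ≈ 0.841.

0.841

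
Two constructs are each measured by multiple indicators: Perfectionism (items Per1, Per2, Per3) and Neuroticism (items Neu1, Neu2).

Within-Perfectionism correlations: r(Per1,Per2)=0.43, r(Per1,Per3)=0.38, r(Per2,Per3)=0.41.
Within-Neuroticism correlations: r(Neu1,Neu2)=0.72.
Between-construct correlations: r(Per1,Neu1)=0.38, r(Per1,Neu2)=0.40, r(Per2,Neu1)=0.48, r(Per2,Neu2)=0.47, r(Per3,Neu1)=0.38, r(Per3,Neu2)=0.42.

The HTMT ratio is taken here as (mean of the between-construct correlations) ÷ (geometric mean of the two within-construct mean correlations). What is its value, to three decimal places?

Mean heterotrait r = 2.53/6 = 0.4217.
Mean within-Per = 1.22/3 = 0.4067; mean within-Neu = 0.72/1 = 0.7200.
Geometric mean = √(0.4067 × 0.7200) = 0.5411.
HTMT = 0.4217 / 0.5411 = 0.779.

0.779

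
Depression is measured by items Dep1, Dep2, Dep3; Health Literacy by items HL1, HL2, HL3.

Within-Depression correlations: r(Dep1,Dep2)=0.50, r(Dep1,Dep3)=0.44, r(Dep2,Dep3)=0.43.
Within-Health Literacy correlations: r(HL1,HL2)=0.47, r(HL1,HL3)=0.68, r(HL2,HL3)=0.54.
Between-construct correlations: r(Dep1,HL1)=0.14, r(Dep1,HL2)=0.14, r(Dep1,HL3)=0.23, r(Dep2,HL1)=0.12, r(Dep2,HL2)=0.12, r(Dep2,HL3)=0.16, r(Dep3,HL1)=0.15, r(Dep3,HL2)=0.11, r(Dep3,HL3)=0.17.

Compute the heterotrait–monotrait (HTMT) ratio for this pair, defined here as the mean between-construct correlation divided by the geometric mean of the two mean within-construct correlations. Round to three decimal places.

Mean between = 1.34/9 = 0.1489.
Mean within-Dep = 1.37/3 = 0.4567; mean within-HL = 1.69/3 = 0.5633.
Geometric mean = √(0.4567 × 0.5633) = 0.5072.
HTMT = 0.1489 / 0.5072 = 0.294.

0.294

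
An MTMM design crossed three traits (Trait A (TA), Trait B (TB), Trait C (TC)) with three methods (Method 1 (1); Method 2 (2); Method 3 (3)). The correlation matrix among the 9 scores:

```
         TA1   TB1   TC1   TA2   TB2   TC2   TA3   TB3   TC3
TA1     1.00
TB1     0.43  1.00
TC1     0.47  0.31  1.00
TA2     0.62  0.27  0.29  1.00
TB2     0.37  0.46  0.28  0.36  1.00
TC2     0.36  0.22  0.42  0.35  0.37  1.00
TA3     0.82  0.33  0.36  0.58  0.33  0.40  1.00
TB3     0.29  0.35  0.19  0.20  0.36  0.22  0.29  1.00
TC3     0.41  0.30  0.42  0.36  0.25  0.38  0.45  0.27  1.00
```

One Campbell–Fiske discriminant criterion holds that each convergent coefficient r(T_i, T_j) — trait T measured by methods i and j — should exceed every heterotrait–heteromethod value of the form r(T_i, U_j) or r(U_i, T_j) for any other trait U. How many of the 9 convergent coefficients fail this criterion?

1

Convergent coefficients and their comparison sets:
TA (methods 1·2): 0.62 vs {0.37, 0.27, 0.36, 0.29} → pass.
TA (methods 1·3): 0.82 vs {0.29, 0.33, 0.41, 0.36} → pass.
TA (methods 2·3): 0.58 vs {0.20, 0.33, 0.36, 0.40} → pass.
TB (methods 1·2): 0.46 vs {0.27, 0.37, 0.22, 0.28} → pass.
TB (methods 1·3): 0.35 vs {0.33, 0.29, 0.30, 0.19} → pass.
TB (methods 2·3): 0.36 vs {0.33, 0.20, 0.25, 0.22} → pass.
TC (methods 1·2): 0.42 vs {0.29, 0.36, 0.28, 0.22} → pass.
TC (methods 1·3): 0.42 vs {0.36, 0.41, 0.19, 0.30} → pass.
TC (methods 2·3): 0.38 vs {0.40, 0.36, 0.22, 0.25} → fail.
1 of 9 fail.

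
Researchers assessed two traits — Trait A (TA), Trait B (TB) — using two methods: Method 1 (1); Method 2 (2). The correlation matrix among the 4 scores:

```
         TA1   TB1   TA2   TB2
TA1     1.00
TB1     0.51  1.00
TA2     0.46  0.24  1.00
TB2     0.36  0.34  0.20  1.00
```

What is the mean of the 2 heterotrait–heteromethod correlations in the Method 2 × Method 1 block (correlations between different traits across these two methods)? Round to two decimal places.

0.30

HTHM values (method 2 × method 1): 0.24, 0.36; mean = 0.60/2 = 0.30.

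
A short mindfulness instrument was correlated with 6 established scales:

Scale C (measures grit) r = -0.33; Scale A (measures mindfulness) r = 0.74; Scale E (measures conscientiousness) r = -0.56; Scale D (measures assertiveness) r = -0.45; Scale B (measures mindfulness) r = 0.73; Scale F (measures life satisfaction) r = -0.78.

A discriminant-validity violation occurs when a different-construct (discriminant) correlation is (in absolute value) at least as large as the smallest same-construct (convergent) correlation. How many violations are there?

Convergent (same construct = mindfulness): Scale A, Scale B.
Smallest convergent = 0.73. Discriminant |r|: 0.33, 0.56, 0.45, 0.78; count ≥ 0.73 → 1.

1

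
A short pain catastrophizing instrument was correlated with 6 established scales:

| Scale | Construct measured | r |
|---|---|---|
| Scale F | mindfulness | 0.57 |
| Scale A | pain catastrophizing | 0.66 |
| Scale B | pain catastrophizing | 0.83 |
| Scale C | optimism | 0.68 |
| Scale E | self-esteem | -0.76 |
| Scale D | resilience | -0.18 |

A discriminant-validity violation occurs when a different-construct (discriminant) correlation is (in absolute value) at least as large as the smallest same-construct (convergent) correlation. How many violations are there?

2

Convergent (same construct = pain catastrophizing): Scale A, Scale B.
Smallest convergent = 0.66. Discriminant |r|: 0.57, 0.68, 0.76, 0.18; count ≥ 0.66 → 2.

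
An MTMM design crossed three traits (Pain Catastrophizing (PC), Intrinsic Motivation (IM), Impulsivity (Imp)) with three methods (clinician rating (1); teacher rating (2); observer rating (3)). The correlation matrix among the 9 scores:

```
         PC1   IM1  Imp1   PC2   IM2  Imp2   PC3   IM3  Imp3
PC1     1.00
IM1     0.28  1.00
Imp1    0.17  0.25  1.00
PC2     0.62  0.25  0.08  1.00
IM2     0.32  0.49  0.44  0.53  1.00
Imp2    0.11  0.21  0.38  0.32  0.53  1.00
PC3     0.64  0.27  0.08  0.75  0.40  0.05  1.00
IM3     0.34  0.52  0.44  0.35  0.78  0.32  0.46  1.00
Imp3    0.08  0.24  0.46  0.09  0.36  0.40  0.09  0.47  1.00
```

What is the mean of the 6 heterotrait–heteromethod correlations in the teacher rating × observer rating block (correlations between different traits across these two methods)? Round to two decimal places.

HTHM values (method 2 × method 3): 0.35, 0.09, 0.40, 0.36, 0.05, 0.32; mean = 1.57/6 = 0.26.

0.26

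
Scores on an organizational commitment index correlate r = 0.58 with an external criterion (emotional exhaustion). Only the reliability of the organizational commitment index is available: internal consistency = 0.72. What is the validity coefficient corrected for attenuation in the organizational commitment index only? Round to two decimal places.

Single correction: r_c = r_obs / √r_xx = 0.58 / √0.72 = 0.58 / 0.8485 ≈ 0.68.

0.68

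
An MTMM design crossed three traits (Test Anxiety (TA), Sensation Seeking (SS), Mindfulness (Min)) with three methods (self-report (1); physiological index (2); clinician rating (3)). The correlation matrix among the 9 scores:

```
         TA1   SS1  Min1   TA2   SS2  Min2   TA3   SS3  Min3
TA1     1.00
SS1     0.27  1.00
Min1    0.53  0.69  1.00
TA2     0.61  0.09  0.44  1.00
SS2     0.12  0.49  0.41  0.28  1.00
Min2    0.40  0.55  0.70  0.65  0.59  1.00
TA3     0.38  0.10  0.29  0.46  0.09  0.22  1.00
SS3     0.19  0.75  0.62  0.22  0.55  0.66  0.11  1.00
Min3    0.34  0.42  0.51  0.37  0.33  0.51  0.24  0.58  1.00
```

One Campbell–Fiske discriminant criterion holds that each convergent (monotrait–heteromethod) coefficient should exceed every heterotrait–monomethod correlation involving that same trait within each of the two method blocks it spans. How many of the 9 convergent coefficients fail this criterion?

7

Checking each validity diagonal entry against its comparison values:
TA (methods 1·2): 0.61 vs {0.27, 0.28, 0.53, 0.65} → fail.
TA (methods 1·3): 0.38 vs {0.27, 0.11, 0.53, 0.24} → fail.
TA (methods 2·3): 0.46 vs {0.28, 0.11, 0.65, 0.24} → fail.
SS (methods 1·2): 0.49 vs {0.27, 0.28, 0.69, 0.59} → fail.
SS (methods 1·3): 0.75 vs {0.27, 0.11, 0.69, 0.58} → pass.
SS (methods 2·3): 0.55 vs {0.28, 0.11, 0.59, 0.58} → fail.
Min (methods 1·2): 0.70 vs {0.53, 0.65, 0.69, 0.59} → pass.
Min (methods 1·3): 0.51 vs {0.53, 0.24, 0.69, 0.58} → fail.
Min (methods 2·3): 0.51 vs {0.65, 0.24, 0.59, 0.58} → fail.
7 of 9 fail.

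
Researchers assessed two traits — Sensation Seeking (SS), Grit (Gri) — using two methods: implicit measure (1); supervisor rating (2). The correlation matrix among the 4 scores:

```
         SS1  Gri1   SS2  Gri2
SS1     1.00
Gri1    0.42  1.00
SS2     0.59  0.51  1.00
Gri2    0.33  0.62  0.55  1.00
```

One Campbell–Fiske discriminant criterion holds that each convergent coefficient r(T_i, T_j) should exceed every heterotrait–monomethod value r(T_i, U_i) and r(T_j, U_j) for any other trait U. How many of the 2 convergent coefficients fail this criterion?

Convergent coefficients and their comparison sets:
SS (methods 1·2): 0.59 vs {0.42, 0.55} → pass.
Gri (methods 1·2): 0.62 vs {0.42, 0.55} → pass.
0 of 2 fail.

0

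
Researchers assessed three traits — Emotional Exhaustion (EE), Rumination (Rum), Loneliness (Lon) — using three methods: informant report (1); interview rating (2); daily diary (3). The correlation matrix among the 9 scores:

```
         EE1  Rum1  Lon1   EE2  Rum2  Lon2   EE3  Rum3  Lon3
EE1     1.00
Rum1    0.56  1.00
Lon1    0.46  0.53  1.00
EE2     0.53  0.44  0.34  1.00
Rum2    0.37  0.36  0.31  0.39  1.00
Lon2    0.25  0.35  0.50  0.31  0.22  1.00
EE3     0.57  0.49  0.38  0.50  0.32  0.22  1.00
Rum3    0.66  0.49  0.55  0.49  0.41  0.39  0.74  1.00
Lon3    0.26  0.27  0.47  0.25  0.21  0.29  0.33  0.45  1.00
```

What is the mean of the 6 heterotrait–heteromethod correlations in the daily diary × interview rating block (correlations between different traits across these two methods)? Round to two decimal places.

HTHM values (method 3 × method 2): 0.32, 0.22, 0.49, 0.39, 0.25, 0.21; mean = 1.88/6 = 0.31.

0.31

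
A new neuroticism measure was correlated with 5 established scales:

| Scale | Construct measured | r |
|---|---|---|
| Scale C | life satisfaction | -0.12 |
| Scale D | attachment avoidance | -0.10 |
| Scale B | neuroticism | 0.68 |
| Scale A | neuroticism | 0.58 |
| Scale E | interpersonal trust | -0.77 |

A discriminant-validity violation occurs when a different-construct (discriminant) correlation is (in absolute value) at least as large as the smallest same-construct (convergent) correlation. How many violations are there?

Convergent (same construct = neuroticism): Scale B, Scale A.
Smallest convergent = 0.58. Discriminant |r|: 0.12, 0.10, 0.77; count ≥ 0.58 → 1.

1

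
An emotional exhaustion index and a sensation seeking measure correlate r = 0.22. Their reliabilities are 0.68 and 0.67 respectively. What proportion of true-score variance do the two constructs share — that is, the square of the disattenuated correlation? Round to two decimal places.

Disattenuated r = 0.22 / √(0.68 × 0.67) = 0.22 / 0.6750 = 0.3259.
Shared true-score variance = 0.3259² = 0.1062 ≈ 0.11.

0.11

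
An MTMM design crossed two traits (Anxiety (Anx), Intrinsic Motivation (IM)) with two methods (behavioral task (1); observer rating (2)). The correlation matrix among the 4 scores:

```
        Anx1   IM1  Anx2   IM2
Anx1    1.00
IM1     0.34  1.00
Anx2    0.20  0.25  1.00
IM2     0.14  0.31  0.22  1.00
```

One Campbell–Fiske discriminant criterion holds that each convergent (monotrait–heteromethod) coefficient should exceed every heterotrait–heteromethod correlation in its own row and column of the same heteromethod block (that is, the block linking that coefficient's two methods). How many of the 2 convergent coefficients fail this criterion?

1

Checking each validity diagonal entry against its comparison values:
Anx (methods 1·2): 0.20 vs {0.14, 0.25} → fail.
IM (methods 1·2): 0.31 vs {0.25, 0.14} → pass.
1 of 2 fail.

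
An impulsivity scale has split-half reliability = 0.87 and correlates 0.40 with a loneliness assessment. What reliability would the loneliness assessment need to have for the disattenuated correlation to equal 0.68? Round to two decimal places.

0.40

r_true = r_obs / √(r_xx · r_yy) ⇒ 0.68 = 0.40 / √(0.87 · r_yy).
√(0.87 · r_yy) = 0.40 / 0.68 = 0.5882; 0.87 · r_yy = 0.3460; r_yy = 0.3460 / 0.87 ≈ 0.40.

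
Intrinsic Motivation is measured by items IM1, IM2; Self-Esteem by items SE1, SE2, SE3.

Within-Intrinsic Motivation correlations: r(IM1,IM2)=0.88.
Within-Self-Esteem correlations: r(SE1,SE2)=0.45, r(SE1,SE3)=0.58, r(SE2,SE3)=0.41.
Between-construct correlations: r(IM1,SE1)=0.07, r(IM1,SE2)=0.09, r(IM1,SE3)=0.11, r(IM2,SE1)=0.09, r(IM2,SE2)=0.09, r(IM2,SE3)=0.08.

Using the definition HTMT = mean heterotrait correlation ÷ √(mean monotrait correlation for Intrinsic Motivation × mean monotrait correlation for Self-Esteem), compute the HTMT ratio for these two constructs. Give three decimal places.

Between-construct mean = 0.53/6 = 0.0883.
Mean within-IM = 0.88/1 = 0.8800; mean within-SE = 1.44/3 = 0.4800.
Geometric mean = √(0.8800 × 0.4800) = 0.6499.
HTMT = 0.0883 / 0.6499 = 0.136.

0.136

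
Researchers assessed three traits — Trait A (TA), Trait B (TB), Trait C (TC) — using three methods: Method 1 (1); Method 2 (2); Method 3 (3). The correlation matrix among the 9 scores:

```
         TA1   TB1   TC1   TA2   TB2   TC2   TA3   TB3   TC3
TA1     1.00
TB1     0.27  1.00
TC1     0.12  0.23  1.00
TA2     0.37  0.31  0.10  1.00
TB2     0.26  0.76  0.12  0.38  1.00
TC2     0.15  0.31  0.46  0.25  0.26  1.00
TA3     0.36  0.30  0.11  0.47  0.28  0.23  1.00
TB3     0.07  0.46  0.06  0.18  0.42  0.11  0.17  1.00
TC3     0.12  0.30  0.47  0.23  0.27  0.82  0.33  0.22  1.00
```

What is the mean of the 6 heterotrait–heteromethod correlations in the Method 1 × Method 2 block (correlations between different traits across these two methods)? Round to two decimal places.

HTHM values (method 1 × method 2): 0.26, 0.15, 0.31, 0.31, 0.10, 0.12; mean = 1.25/6 = 0.21.

0.21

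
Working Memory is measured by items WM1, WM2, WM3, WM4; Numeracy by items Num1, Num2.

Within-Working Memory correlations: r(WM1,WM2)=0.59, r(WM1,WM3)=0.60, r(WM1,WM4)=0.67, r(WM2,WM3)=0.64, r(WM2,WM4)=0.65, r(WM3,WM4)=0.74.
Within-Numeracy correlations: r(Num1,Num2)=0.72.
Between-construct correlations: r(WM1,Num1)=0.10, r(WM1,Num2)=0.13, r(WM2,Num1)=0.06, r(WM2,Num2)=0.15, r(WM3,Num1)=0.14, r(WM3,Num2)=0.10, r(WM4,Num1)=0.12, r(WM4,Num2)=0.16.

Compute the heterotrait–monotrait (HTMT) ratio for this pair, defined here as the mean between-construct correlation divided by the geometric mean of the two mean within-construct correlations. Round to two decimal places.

Mean heterotrait r = 0.96/8 = 0.1200.
Mean within-WM = 3.89/6 = 0.6483; mean within-Num = 0.72/1 = 0.7200.
Geometric mean = √(0.6483 × 0.7200) = 0.6832.
HTMT = 0.1200 / 0.6832 = 0.18.

0.18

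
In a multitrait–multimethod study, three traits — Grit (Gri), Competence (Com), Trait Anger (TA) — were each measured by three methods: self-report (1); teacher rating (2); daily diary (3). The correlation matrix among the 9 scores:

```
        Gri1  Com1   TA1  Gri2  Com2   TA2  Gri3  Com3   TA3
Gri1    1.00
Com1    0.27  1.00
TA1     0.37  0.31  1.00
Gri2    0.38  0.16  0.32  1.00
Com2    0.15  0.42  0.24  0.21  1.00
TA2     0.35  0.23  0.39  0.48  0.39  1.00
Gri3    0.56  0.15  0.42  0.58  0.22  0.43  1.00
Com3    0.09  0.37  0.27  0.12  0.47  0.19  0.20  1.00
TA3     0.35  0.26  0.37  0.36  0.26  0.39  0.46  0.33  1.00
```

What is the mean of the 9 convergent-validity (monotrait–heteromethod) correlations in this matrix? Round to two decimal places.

0.44

Convergent values: 0.38, 0.56, 0.58, 0.42, 0.37, 0.47, 0.39, 0.37, 0.39; mean = 3.93/9 = 0.44.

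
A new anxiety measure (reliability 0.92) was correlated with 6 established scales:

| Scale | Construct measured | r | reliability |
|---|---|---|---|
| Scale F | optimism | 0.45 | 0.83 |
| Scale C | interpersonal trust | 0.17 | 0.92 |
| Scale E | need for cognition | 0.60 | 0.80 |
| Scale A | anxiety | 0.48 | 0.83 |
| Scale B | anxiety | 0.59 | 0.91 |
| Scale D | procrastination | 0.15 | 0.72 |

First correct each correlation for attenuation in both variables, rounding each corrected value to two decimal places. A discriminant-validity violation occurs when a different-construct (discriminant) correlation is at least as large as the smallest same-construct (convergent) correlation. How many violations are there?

Disattenuated r (r / √(r_scale · r_new)):
  Scale F (disc): 0.45 / √(0.83·0.92) = 0.51
  Scale C (disc): 0.17 / √(0.92·0.92) = 0.18
  Scale E (disc): 0.60 / √(0.80·0.92) = 0.70
  Scale A (conv): 0.48 / √(0.83·0.92) = 0.55
  Scale B (conv): 0.59 / √(0.91·0.92) = 0.64
  Scale D (disc): 0.15 / √(0.72·0.92) = 0.18
Smallest convergent = 0.55. Discriminant values: 0.51, 0.18, 0.70, 0.18; count ≥ 0.55 → 1.

1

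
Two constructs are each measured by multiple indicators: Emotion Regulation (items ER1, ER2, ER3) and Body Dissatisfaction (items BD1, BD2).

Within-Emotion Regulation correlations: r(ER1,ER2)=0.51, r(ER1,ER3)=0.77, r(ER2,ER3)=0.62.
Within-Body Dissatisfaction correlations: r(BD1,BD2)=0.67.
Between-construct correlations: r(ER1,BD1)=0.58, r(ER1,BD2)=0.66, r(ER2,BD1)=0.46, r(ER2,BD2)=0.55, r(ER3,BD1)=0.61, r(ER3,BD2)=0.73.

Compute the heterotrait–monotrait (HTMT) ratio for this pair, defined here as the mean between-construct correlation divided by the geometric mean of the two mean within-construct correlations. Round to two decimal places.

Mean between = 3.59/6 = 0.5983.
Mean within-ER = 1.90/3 = 0.6333; mean within-BD = 0.67/1 = 0.6700.
Geometric mean = √(0.6333 × 0.6700) = 0.6514.
HTMT = 0.5983 / 0.6514 = 0.92.

0.92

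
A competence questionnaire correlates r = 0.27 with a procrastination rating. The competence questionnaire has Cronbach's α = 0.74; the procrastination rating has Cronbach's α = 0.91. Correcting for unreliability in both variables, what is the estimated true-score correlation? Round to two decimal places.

0.33

r_true = r_obs / √(r_xx · r_yy) = 0.27 / √(0.74 × 0.91) = 0.27 / √0.6734 = 0.27 / 0.8206 ≈ 0.33.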